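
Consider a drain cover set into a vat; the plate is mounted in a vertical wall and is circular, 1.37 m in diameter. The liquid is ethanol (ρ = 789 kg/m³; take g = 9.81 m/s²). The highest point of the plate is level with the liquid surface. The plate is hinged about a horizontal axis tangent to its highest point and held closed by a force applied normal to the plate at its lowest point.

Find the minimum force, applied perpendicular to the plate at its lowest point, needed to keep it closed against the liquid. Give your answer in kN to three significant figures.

P ≈ 4.88 kN

γ = ρg = 789 × 9.81 / 1000 = 7.74009 kN/m³.
The centroid is at the centre, 0.685 m below the top of the plate, so the centroid depth is h_c = 0.685 m.
A = π(0.685)² = 1.47411 m².
Resultant F = γ·h_c·A = 7.74009 × 0.685 × 1.47411 = 7.81567 kN.
I_c = πr⁴/4 = π × 0.685⁴/4 = 0.172923 m⁴.
Centre of pressure: y_p = y_c + I_c/(y_c·A) = 0.685 + 0.172923/(0.685 × 1.47411) = 0.685 + 0.171251 = 0.856251 m along the plane.
The resultant acts 0.685 + 0.171251 = 0.856251 m (along the plate) below the hinge at the top edge, so the moment about the hinge is M = F × 0.856251 = 7.81567 × 0.856251 = 6.69218 kN·m.
A normal force at the bottom, 1.37 m from the hinge, must supply this moment: P = 6.69218/1.37 = 4.8848 kN.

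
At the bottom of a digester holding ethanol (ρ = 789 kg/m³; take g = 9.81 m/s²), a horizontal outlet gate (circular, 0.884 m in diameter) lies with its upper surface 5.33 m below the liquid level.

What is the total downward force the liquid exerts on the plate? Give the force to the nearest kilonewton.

γ = ρg = 789 × 9.81 / 1000 = 7.74009 kN/m³.
The plate is horizontal, so pressure is uniform at p = γ·h = 7.74009 × 5.33 = 41.2547 kN/m².
A = π(0.442)² = 0.613754 m².
F = p·A = 41.2547 × 0.613754 = 25.3202 kN.

F ≈ 25 kN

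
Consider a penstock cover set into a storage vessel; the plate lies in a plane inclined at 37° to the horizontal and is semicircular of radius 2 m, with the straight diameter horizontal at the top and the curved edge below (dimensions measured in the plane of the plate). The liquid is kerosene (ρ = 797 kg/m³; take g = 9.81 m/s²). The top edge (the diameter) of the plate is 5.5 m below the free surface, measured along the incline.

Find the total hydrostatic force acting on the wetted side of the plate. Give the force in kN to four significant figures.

γ = ρg = 797 × 9.81 / 1000 = 7.81857 kN/m³.
Let θ = 37° be the plate's angle to the horizontal; measure y along the incline from where the plane meets the free surface. Vertical depth h = y·sinθ with sinθ = 0.601815.
The centroid of a semicircle lies 4r/(3π) = 0.848826 m from the diameter, here below the top edge, so y_c = 5.5 + 0.848826 = 6.34883 m and h_c = 6.34883 × 0.601815 = 3.82082 m.
A = πr²/2 = π × 2²/2 = 6.28319 m².
Resultant F = γ·h_c·A = 7.81857 × 3.82082 × 6.28319 = 187.7 kN.

F ≈ 187.7 kN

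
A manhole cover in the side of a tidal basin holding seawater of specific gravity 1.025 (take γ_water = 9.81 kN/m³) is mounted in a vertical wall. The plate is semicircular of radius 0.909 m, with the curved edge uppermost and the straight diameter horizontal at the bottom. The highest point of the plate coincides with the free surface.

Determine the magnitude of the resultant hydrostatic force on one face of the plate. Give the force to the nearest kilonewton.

F ≈ 7 kN

γ = 1.025 × 9.81 = 10.05525 kN/m³.
The centroid lies 4r/(3π) = 0.385792 m above the diameter, so r − 4r/(3π) = 0.909 − 0.385792 = 0.523208 m below the topmost point, so the centroid depth is h_c = 0.523208 m.
A = πr²/2 = π × 0.909²/2 = 1.29792 m².
Resultant F = γ·h_c·A = 10.05525 × 0.523208 × 1.29792 = 6.82834 kN.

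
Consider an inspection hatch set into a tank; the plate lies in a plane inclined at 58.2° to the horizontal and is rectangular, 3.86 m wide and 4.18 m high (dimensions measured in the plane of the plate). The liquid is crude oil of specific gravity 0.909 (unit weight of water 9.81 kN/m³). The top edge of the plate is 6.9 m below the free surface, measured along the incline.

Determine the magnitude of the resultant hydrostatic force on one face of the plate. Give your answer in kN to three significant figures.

F ≈ 1100 kN

γ = 0.909 × 9.81 = 8.91729 kN/m³.
Let θ = 58.2° be the plate's angle to the horizontal; measure y along the incline from where the plane meets the free surface. Vertical depth h = y·sinθ with sinθ = 0.849893.
The centroid lies 4.18/2 = 2.09 m below the top edge, so y_c = 6.9 + 2.09 = 8.99 m and h_c = 8.99 × 0.849893 = 7.64054 m.
A = 3.86 × 4.18 = 16.1348 m².
Resultant F = γ·h_c·A = 8.91729 × 7.64054 × 16.1348 = 1099.31 kN.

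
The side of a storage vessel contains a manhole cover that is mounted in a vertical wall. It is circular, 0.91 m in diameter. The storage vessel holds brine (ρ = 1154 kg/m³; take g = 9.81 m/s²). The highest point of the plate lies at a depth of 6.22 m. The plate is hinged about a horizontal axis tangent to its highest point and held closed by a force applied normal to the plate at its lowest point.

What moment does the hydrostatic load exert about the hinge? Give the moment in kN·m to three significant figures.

M ≈ 22.7 kN·m

γ = ρg = 1154 × 9.81 / 1000 = 11.32074 kN/m³.
The centroid is at the centre, 0.455 m below the top of the plate, so the centroid depth is h_c = 6.22 + 0.455 = 6.675 m.
A = π(0.455)² = 0.650388 m².
Resultant F = γ·h_c·A = 11.32074 × 6.675 × 0.650388 = 49.1472 kN.
I_c = πr⁴/4 = π × 0.455⁴/4 = 0.0336617 m⁴.
Centre of pressure: y_p = y_c + I_c/(y_c·A) = 6.675 + 0.0336617/(6.675 × 0.650388) = 6.675 + 0.00775376 = 6.68275 m along the plane.
The resultant acts 0.455 + 0.00775376 = 0.462754 m (along the plate) below the hinge at the top edge, so the moment about the hinge is M = F × 0.462754 = 49.1472 × 0.462754 = 22.7431 kN·m.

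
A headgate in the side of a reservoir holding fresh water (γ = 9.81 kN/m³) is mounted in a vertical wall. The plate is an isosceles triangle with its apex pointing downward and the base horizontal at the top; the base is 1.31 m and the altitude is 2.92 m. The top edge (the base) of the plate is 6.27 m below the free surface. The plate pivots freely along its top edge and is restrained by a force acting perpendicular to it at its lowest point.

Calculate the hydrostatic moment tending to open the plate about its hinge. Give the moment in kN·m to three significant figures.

M ≈ 141 kN·m

γ = 9.81 kN/m³.
With the apex down, the centroid sits h/3 = 2.92/3 = 0.973333 m below the base (the top edge), so the centroid depth is h_c = 6.27 + 0.973333 = 7.24333 m.
A = ½ × 1.31 × 2.92 = 1.9126 m².
Resultant F = γ·h_c·A = 9.81 × 7.24333 × 1.9126 = 135.904 kN.
I_c = b·h³/36 = 1.31 × 2.92³/36 = 0.905977 m⁴.
Centre of pressure: y_p = y_c + I_c/(y_c·A) = 7.24333 + 0.905977/(7.24333 × 1.9126) = 7.24333 + 0.0653965 = 7.30873 m along the plane.
The resultant acts 0.973333 + 0.0653965 = 1.03873 m (along the plate) below the hinge at the top edge, so the moment about the hinge is M = F × 1.03873 = 135.904 × 1.03873 = 141.168 kN·m.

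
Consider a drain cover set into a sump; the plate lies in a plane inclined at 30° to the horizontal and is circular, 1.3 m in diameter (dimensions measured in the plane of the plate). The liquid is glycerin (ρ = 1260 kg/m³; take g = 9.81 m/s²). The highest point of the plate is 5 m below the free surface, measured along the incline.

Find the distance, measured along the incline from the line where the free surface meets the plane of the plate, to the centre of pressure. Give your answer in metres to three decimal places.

y_p = 5.669 m

γ = ρg = 1260 × 9.81 / 1000 = 12.3606 kN/m³.
Let θ = 30° be the plate's angle to the horizontal; measure y along the incline from where the plane meets the free surface. Vertical depth h = y·sinθ with sinθ = 0.500000.
The centroid is at the centre, 0.65 m below the top of the plate, so y_c = 5 + 0.65 = 5.65 m and h_c = 5.65 × 0.500000 = 2.825 m.
A = π(0.65)² = 1.32732 m².
Resultant F = γ·h_c·A = 12.3606 × 2.825 × 1.32732 = 46.3483 kN.
I_c = πr⁴/4 = π × 0.65⁴/4 = 0.140198 m⁴.
Centre of pressure: y_p = y_c + I_c/(y_c·A) = 5.65 + 0.140198/(5.65 × 1.32732) = 5.65 + 0.0186947 = 5.66869 m along the plane.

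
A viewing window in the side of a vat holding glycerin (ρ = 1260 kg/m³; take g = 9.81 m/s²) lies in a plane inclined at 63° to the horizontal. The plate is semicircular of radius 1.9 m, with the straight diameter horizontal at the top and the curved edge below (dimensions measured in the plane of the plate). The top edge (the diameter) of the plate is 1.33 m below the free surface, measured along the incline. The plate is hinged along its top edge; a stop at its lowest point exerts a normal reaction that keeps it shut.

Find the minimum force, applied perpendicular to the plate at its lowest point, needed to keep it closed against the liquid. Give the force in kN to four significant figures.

γ = ρg = 1260 × 9.81 / 1000 = 12.3606 kN/m³.
Let θ = 63° be the plate's angle to the horizontal; measure y along the incline from where the plane meets the free surface. Vertical depth h = y·sinθ with sinθ = 0.891007.
The centroid of a semicircle lies 4r/(3π) = 0.806385 m from the diameter, here below the top edge, so y_c = 1.33 + 0.806385 = 2.13639 m and h_c = 2.13639 × 0.891007 = 1.90354 m.
A = πr²/2 = π × 1.9²/2 = 5.67057 m².
Resultant F = γ·h_c·A = 12.3606 × 1.90354 × 5.67057 = 133.422 kN.
I_c = (π/8 − 8/(9π))·r⁴ = 0.109757 × 1.9⁴ = 1.43036 m⁴.
Centre of pressure: y_p = y_c + I_c/(y_c·A) = 2.13639 + 1.43036/(2.13639 × 5.67057) = 2.13639 + 0.11807 = 2.25446 m along the plane.
The resultant acts 0.806385 + 0.11807 = 0.924455 m (along the plate) below the hinge at the top edge, so the moment about the hinge is M = F × 0.924455 = 133.422 × 0.924455 = 123.343 kN·m.
A normal force at the bottom, 1.9 m from the hinge, must supply this moment: P = 123.343/1.9 = 64.9174 kN.

P ≈ 64.92 kN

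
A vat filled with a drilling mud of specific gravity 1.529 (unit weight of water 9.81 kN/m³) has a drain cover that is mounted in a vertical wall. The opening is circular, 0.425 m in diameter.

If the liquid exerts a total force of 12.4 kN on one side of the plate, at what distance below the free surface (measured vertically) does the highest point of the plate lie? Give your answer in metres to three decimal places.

d_top ≈ 5.615 m

γ = 1.529 × 9.81 = 14.99949 kN/m³.
A = π(0.2125)² = 0.141863 m².
From F = γ·h_c·A, the centroid depth is h_c = 12.4/(14.99949 × 0.141863) = 5.82742 m.
The centroid is at the centre, 0.2125 m below the top of the plate, so the highest point sits at h_top = 5.82742 − 0.2125 = 5.61492 m below the surface.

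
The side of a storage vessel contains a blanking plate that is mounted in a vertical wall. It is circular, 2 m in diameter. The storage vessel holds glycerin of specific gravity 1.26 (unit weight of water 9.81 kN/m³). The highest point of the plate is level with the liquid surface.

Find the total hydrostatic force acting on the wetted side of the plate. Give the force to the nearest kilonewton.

F ≈ 39 kN

γ = 1.26 × 9.81 = 12.3606 kN/m³.
The centroid is at the centre, 1 m below the top of the plate, so the centroid depth is h_c = 1 m.
A = π(1)² = 3.14159 m².
Resultant F = γ·h_c·A = 12.3606 × 1 × 3.14159 = 38.8319 kN.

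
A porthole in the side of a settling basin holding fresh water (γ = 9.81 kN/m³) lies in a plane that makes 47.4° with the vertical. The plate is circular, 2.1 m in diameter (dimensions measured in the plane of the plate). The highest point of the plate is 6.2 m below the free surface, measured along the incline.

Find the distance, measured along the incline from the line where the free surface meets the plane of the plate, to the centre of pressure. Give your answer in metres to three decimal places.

γ = 9.81 kN/m³.
The plate makes 47.4° with the vertical, i.e. θ = 90° − 47.4° = 42.6° to the horizontal. Measuring y along the incline from the free-surface line, vertical depth h = y·sinθ with sinθ = 0.676876.
The centroid is at the centre, 1.05 m below the top of the plate, so y_c = 6.2 + 1.05 = 7.25 m and h_c = 7.25 × 0.676876 = 4.90735 m.
A = π(1.05)² = 3.46361 m².
Resultant F = γ·h_c·A = 9.81 × 4.90735 × 3.46361 = 166.742 kN.
I_c = πr⁴/4 = π × 1.05⁴/4 = 0.954656 m⁴.
Centre of pressure: y_p = y_c + I_c/(y_c·A) = 7.25 + 0.954656/(7.25 × 3.46361) = 7.25 + 0.0380172 = 7.28802 m along the plane.

y_p = 7.288 m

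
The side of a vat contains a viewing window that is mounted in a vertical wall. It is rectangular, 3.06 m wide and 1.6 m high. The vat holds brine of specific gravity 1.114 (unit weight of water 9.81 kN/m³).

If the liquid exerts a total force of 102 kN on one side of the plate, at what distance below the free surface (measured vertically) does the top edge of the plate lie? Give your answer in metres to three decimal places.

d_top ≈ 1.106 m

γ = 1.114 × 9.81 = 10.92834 kN/m³.
A = 3.06 × 1.6 = 4.896 m².
From F = γ·h_c·A, the centroid depth is h_c = 102/(10.92834 × 4.896) = 1.90636 m.
The centroid lies 1.6/2 = 0.8 m below the top edge, so the top edge sits at h_top = 1.90636 − 0.8 = 1.10636 m below the surface.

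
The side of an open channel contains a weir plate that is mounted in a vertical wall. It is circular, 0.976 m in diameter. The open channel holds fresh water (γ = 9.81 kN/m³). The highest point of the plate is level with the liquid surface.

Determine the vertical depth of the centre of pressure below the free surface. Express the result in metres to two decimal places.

h_p = 0.61 m

γ = 9.81 kN/m³.
The centroid is at the centre, 0.488 m below the top of the plate, so the centroid depth is h_c = 0.488 m.
A = π(0.488)² = 0.748151 m².
Resultant F = γ·h_c·A = 9.81 × 0.488 × 0.748151 = 3.58161 kN.
I_c = πr⁴/4 = π × 0.488⁴/4 = 0.0445419 m⁴.
Centre of pressure: y_p = y_c + I_c/(y_c·A) = 0.488 + 0.0445419/(0.488 × 0.748151) = 0.488 + 0.122 = 0.61 m along the plane.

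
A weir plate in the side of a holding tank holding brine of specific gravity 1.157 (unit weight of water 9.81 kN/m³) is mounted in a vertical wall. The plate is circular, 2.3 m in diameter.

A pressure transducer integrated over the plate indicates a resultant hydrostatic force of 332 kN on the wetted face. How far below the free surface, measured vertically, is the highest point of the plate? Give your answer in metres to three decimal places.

d_top ≈ 5.890 m

γ = 1.157 × 9.81 = 11.35017 kN/m³.
A = π(1.15)² = 4.15476 m².
From F = γ·h_c·A, the centroid depth is h_c = 332/(11.35017 × 4.15476) = 7.04028 m.
The centroid is at the centre, 1.15 m below the top of the plate, so the highest point sits at h_top = 7.04028 − 1.15 = 5.89028 m below the surface.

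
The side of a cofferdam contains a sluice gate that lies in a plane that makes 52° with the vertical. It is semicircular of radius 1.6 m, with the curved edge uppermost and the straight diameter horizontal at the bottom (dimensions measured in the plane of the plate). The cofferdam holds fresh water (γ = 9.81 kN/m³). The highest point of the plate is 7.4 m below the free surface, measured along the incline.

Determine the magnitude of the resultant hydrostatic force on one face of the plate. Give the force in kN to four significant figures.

F ≈ 202.1 kN

γ = 9.81 kN/m³.
The plate makes 52° with the vertical, i.e. θ = 90° − 52° = 38° to the horizontal. Measuring y along the incline from the free-surface line, vertical depth h = y·sinθ with sinθ = 0.615661.
The centroid lies 4r/(3π) = 0.679061 m above the diameter, so r − 4r/(3π) = 1.6 − 0.679061 = 0.920939 m below the topmost point, so y_c = 7.4 + 0.920939 = 8.32094 m and h_c = 8.32094 × 0.615661 = 5.12288 m.
A = πr²/2 = π × 1.6²/2 = 4.02124 m².
Resultant F = γ·h_c·A = 9.81 × 5.12288 × 4.02124 = 202.089 kN.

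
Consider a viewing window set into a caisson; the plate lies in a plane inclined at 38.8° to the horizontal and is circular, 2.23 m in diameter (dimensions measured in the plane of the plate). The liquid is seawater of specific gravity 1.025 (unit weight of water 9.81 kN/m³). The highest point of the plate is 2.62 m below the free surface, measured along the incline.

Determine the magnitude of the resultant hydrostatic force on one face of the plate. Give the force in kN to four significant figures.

F ≈ 91.91 kN

γ = 1.025 × 9.81 = 10.05525 kN/m³.
Let θ = 38.8° be the plate's angle to the horizontal; measure y along the incline from where the plane meets the free surface. Vertical depth h = y·sinθ with sinθ = 0.626604.
The centroid is at the centre, 1.115 m below the top of the plate, so y_c = 2.62 + 1.115 = 3.735 m and h_c = 3.735 × 0.626604 = 2.34037 m.
A = π(1.115)² = 3.90571 m².
Resultant F = γ·h_c·A = 10.05525 × 2.34037 × 3.90571 = 91.9131 kN.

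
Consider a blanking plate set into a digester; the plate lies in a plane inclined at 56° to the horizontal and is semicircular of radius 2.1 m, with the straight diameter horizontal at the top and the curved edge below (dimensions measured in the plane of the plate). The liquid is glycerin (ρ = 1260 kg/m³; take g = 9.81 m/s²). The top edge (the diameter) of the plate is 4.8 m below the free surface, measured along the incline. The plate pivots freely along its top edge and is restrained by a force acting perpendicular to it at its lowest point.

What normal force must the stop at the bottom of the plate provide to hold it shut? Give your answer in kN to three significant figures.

γ = ρg = 1260 × 9.81 / 1000 = 12.3606 kN/m³.
Let θ = 56° be the plate's angle to the horizontal; measure y along the incline from where the plane meets the free surface. Vertical depth h = y·sinθ with sinθ = 0.829038.
The centroid of a semicircle lies 4r/(3π) = 0.891268 m from the diameter, here below the top edge, so y_c = 4.8 + 0.891268 = 5.69127 m and h_c = 5.69127 × 0.829038 = 4.71828 m.
A = πr²/2 = π × 2.1²/2 = 6.92721 m².
Resultant F = γ·h_c·A = 12.3606 × 4.71828 × 6.92721 = 404 kN.
I_c = (π/8 − 8/(9π))·r⁴ = 0.109757 × 2.1⁴ = 2.13457 m⁴.
Centre of pressure: y_p = y_c + I_c/(y_c·A) = 5.69127 + 2.13457/(5.69127 × 6.92721) = 5.69127 + 0.0541431 = 5.74541 m along the plane.
The resultant acts 0.891268 + 0.0541431 = 0.945411 m (along the plate) below the hinge at the top edge, so the moment about the hinge is M = F × 0.945411 = 404 × 0.945411 = 381.946 kN·m.
A normal force at the bottom, 2.1 m from the hinge, must supply this moment: P = 381.946/2.1 = 181.879 kN.

P ≈ 182 kN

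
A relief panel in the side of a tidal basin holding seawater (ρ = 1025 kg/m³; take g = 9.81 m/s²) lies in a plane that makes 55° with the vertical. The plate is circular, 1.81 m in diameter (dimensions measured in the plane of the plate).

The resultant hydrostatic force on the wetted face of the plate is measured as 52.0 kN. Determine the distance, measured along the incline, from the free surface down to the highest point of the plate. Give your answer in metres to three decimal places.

y_top ≈ 2.599 m

γ = ρg = 1025 × 9.81 / 1000 = 10.05525 kN/m³.
A = π(0.905)² = 2.57304 m².
From F = γ·h_c·A, the centroid depth is h_c = 52.0/(10.05525 × 2.57304) = 2.00985 m.
The plate makes 55° with the vertical, i.e. θ = 90° − 55° = 35° to the horizontal. Measuring y along the incline from the free-surface line, vertical depth h = y·sinθ with sinθ = 0.573576.
Along the incline, y_c = h_c/sinθ = 2.00985/0.573576 = 3.50407 m.
The centroid is at the centre, 0.905 m below the top of the plate, so the highest point sits at y_top = 3.50407 − 0.905 = 2.59907 m along the incline.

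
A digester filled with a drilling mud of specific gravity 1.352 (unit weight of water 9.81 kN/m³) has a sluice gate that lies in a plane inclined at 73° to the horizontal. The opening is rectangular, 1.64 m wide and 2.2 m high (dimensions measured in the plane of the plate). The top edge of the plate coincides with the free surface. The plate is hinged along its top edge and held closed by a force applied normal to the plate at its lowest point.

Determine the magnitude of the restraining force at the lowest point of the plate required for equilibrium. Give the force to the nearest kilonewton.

P ≈ 34 kN

γ = 1.352 × 9.81 = 13.26312 kN/m³.
Let θ = 73° be the plate's angle to the horizontal; measure y along the incline from where the plane meets the free surface. Vertical depth h = y·sinθ with sinθ = 0.956305.
The centroid lies 2.2/2 = 1.1 m below the top edge, so y_c = 1.1 m and h_c = 1.1 × 0.956305 = 1.05194 m.
A = 1.64 × 2.2 = 3.608 m².
Resultant F = γ·h_c·A = 13.26312 × 1.05194 × 3.608 = 50.3388 kN.
I_c = b·h³/12 = 1.64 × 2.2³/12 = 1.45523 m⁴.
Centre of pressure: y_p = y_c + I_c/(y_c·A) = 1.1 + 1.45523/(1.1 × 3.608) = 1.1 + 0.366668 = 1.46667 m along the plane.
The resultant acts 1.1 + 0.366668 = 1.46667 m (along the plate) below the hinge at the top edge, so the moment about the hinge is M = F × 1.46667 = 50.3388 × 1.46667 = 73.8304 kN·m.
A normal force at the bottom, 2.2 m from the hinge, must supply this moment: P = 73.8304/2.2 = 33.5593 kN.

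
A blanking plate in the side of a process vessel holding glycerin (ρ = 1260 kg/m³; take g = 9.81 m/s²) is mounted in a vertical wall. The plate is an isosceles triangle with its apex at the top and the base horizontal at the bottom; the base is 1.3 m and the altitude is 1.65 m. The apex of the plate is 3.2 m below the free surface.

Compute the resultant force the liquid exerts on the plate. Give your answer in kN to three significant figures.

F ≈ 57.0 kN

γ = ρg = 1260 × 9.81 / 1000 = 12.3606 kN/m³.
With the apex up, the centroid sits 2h/3 = 2 × 1.65/3 = 1.1 m below the apex, so the centroid depth is h_c = 3.2 + 1.1 = 4.3 m.
A = ½ × 1.3 × 1.65 = 1.0725 m².
Resultant F = γ·h_c·A = 12.3606 × 4.3 × 1.0725 = 57.004 kN.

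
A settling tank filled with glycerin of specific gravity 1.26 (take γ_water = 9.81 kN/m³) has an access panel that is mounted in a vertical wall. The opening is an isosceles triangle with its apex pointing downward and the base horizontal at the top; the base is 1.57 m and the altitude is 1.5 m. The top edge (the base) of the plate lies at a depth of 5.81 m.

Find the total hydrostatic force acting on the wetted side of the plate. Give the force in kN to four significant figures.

γ = 1.26 × 9.81 = 12.3606 kN/m³.
With the apex down, the centroid sits h/3 = 1.5/3 = 0.5 m below the base (the top edge), so the centroid depth is h_c = 5.81 + 0.5 = 6.31 m.
A = ½ × 1.57 × 1.5 = 1.1775 m².
Resultant F = γ·h_c·A = 12.3606 × 6.31 × 1.1775 = 91.8396 kN.

F ≈ 91.84 kN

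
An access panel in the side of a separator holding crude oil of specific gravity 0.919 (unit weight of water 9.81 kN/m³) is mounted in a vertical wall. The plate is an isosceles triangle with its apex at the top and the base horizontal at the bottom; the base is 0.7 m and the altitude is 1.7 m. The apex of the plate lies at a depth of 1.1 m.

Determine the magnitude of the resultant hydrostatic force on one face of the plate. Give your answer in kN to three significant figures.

F ≈ 12.0 kN

γ = 0.919 × 9.81 = 9.01539 kN/m³.
With the apex up, the centroid sits 2h/3 = 2 × 1.7/3 = 1.13333 m below the apex, so the centroid depth is h_c = 1.1 + 1.13333 = 2.23333 m.
A = ½ × 0.7 × 1.7 = 0.595 m².
Resultant F = γ·h_c·A = 9.01539 × 2.23333 × 0.595 = 11.9799 kN.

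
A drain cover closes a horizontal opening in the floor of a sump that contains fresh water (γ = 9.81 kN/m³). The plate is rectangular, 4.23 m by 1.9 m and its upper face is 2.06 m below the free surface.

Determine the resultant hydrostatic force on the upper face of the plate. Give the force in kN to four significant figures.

γ = 9.81 kN/m³.
The plate is horizontal, so pressure is uniform at p = γ·h = 9.81 × 2.06 = 20.2086 kN/m².
A = 4.23 × 1.9 = 8.037 m².
F = p·A = 20.2086 × 8.037 = 162.417 kN.

F ≈ 162.4 kN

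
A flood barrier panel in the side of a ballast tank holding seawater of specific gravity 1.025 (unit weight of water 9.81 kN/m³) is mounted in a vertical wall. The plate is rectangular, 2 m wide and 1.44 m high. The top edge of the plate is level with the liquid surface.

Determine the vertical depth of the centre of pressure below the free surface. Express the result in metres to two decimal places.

γ = 1.025 × 9.81 = 10.05525 kN/m³.
The centroid lies 1.44/2 = 0.72 m below the top edge, so the centroid depth is h_c = 0.72 m.
A = 2 × 1.44 = 2.88 m².
Resultant F = γ·h_c·A = 10.05525 × 0.72 × 2.88 = 20.8506 kN.
I_c = b·h³/12 = 2 × 1.44³/12 = 0.497664 m⁴.
Centre of pressure: y_p = y_c + I_c/(y_c·A) = 0.72 + 0.497664/(0.72 × 2.88) = 0.72 + 0.24 = 0.96 m along the plane.

h_p = 0.96 m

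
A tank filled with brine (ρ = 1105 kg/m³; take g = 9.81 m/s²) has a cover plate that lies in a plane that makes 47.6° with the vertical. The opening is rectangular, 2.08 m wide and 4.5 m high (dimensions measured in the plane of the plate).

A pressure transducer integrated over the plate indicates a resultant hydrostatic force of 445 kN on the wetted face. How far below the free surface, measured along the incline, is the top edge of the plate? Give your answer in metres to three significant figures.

y_top ≈ 4.25 m

γ = ρg = 1105 × 9.81 / 1000 = 10.84005 kN/m³.
A = 2.08 × 4.5 = 9.36 m².
From F = γ·h_c·A, the centroid depth is h_c = 445/(10.84005 × 9.36) = 4.38584 m.
The plate makes 47.6° with the vertical, i.e. θ = 90° − 47.6° = 42.4° to the horizontal. Measuring y along the incline from the free-surface line, vertical depth h = y·sinθ with sinθ = 0.674302.
Along the incline, y_c = h_c/sinθ = 4.38584/0.674302 = 6.50427 m.
The centroid lies 4.5/2 = 2.25 m below the top edge, so the top edge sits at y_top = 6.50427 − 2.25 = 4.25427 m along the incline.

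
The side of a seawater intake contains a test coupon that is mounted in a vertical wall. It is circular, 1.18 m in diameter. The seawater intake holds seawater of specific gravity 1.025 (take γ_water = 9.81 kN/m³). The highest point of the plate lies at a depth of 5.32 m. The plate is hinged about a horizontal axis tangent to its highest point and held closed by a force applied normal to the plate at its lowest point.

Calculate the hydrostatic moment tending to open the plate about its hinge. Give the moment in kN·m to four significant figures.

γ = 1.025 × 9.81 = 10.05525 kN/m³.
The centroid is at the centre, 0.59 m below the top of the plate, so the centroid depth is h_c = 5.32 + 0.59 = 5.91 m.
A = π(0.59)² = 1.09359 m².
Resultant F = γ·h_c·A = 10.05525 × 5.91 × 1.09359 = 64.9883 kN.
I_c = πr⁴/4 = π × 0.59⁴/4 = 0.0951695 m⁴.
Centre of pressure: y_p = y_c + I_c/(y_c·A) = 5.91 + 0.0951695/(5.91 × 1.09359) = 5.91 + 0.014725 = 5.92473 m along the plane.
The resultant acts 0.59 + 0.014725 = 0.604725 m (along the plate) below the hinge at the top edge, so the moment about the hinge is M = F × 0.604725 = 64.9883 × 0.604725 = 39.3 kN·m.

M ≈ 39.30 kN·m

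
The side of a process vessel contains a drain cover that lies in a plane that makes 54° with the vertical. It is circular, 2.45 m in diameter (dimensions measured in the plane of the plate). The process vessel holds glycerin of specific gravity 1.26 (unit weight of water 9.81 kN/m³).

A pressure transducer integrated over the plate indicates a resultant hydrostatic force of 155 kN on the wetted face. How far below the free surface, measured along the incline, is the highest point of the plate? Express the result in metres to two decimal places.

y_top ≈ 3.30 m

γ = 1.26 × 9.81 = 12.3606 kN/m³.
A = π(1.225)² = 4.71435 m².
From F = γ·h_c·A, the centroid depth is h_c = 155/(12.3606 × 4.71435) = 2.65993 m.
The plate makes 54° with the vertical, i.e. θ = 90° − 54° = 36° to the horizontal. Measuring y along the incline from the free-surface line, vertical depth h = y·sinθ with sinθ = 0.587785.
Along the incline, y_c = h_c/sinθ = 2.65993/0.587785 = 4.52535 m.
The centroid is at the centre, 1.225 m below the top of the plate, so the highest point sits at y_top = 4.52535 − 1.225 = 3.30035 m along the incline.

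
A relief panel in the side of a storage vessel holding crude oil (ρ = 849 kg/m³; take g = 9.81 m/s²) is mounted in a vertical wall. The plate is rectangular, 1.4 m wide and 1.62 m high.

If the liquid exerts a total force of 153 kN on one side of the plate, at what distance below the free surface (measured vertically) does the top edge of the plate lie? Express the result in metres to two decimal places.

d_top ≈ 7.29 m

γ = ρg = 849 × 9.81 / 1000 = 8.32869 kN/m³.
A = 1.4 × 1.62 = 2.268 m².
From F = γ·h_c·A, the centroid depth is h_c = 153/(8.32869 × 2.268) = 8.09975 m.
The centroid lies 1.62/2 = 0.81 m below the top edge, so the top edge sits at h_top = 8.09975 − 0.81 = 7.28975 m below the surface.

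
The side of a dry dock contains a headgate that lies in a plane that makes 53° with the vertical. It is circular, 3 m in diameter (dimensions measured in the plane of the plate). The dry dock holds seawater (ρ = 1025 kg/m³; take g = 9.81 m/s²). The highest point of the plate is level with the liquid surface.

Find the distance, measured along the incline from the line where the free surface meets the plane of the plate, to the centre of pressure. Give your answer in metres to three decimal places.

γ = ρg = 1025 × 9.81 / 1000 = 10.05525 kN/m³.
The plate makes 53° with the vertical, i.e. θ = 90° − 53° = 37° to the horizontal. Measuring y along the incline from the free-surface line, vertical depth h = y·sinθ with sinθ = 0.601815.
The centroid is at the centre, 1.5 m below the top of the plate, so y_c = 1.5 m and h_c = 1.5 × 0.601815 = 0.902722 m.
A = π(1.5)² = 7.06858 m².
Resultant F = γ·h_c·A = 10.05525 × 0.902722 × 7.06858 = 64.1622 kN.
I_c = πr⁴/4 = π × 1.5⁴/4 = 3.97608 m⁴.
Centre of pressure: y_p = y_c + I_c/(y_c·A) = 1.5 + 3.97608/(1.5 × 7.06858) = 1.5 + 0.375 = 1.875 m along the plane.

y_p = 1.875 m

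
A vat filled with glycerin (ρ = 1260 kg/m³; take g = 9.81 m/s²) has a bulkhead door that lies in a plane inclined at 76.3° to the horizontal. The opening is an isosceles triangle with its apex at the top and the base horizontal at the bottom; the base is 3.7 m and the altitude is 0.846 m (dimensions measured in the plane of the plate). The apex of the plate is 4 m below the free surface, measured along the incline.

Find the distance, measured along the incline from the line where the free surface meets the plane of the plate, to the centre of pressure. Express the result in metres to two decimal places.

γ = ρg = 1260 × 9.81 / 1000 = 12.3606 kN/m³.
Let θ = 76.3° be the plate's angle to the horizontal; measure y along the incline from where the plane meets the free surface. Vertical depth h = y·sinθ with sinθ = 0.971549.
With the apex up, the centroid sits 2h/3 = 2 × 0.846/3 = 0.564 m below the apex, so y_c = 4 + 0.564 = 4.564 m and h_c = 4.564 × 0.971549 = 4.43415 m.
A = ½ × 3.7 × 0.846 = 1.5651 m².
Resultant F = γ·h_c·A = 12.3606 × 4.43415 × 1.5651 = 85.7812 kN.
I_c = b·h³/36 = 3.7 × 0.846³/36 = 0.0622315 m⁴.
Centre of pressure: y_p = y_c + I_c/(y_c·A) = 4.564 + 0.0622315/(4.564 × 1.5651) = 4.564 + 0.00871209 = 4.57271 m along the plane.

y_p = 4.57 m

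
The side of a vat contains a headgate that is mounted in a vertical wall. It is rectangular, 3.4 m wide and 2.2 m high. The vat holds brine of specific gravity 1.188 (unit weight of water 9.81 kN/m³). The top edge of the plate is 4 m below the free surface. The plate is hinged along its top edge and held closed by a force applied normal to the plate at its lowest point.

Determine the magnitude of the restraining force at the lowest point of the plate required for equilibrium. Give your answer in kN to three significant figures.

P ≈ 238 kN

γ = 1.188 × 9.81 = 11.65428 kN/m³.
The centroid lies 2.2/2 = 1.1 m below the top edge, so the centroid depth is h_c = 4 + 1.1 = 5.1 m.
A = 3.4 × 2.2 = 7.48 m².
Resultant F = γ·h_c·A = 11.65428 × 5.1 × 7.48 = 444.587 kN.
I_c = b·h³/12 = 3.4 × 2.2³/12 = 3.01693 m⁴.
Centre of pressure: y_p = y_c + I_c/(y_c·A) = 5.1 + 3.01693/(5.1 × 7.48) = 5.1 + 0.0790849 = 5.17908 m along the plane.
The resultant acts 1.1 + 0.0790849 = 1.17908 m (along the plate) below the hinge at the top edge, so the moment about the hinge is M = F × 1.17908 = 444.587 × 1.17908 = 524.204 kN·m.
A normal force at the bottom, 2.2 m from the hinge, must supply this moment: P = 524.204/2.2 = 238.275 kN.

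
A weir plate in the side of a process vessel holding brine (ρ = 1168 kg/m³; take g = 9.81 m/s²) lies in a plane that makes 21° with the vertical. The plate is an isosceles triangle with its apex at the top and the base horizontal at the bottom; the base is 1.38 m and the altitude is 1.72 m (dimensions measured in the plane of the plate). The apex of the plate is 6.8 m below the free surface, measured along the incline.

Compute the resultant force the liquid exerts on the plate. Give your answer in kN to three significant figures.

γ = ρg = 1168 × 9.81 / 1000 = 11.45808 kN/m³.
The plate makes 21° with the vertical, i.e. θ = 90° − 21° = 69° to the horizontal. Measuring y along the incline from the free-surface line, vertical depth h = y·sinθ with sinθ = 0.933580.
With the apex up, the centroid sits 2h/3 = 2 × 1.72/3 = 1.14667 m below the apex, so y_c = 6.8 + 1.14667 = 7.94667 m and h_c = 7.94667 × 0.933580 = 7.41885 m.
A = ½ × 1.38 × 1.72 = 1.1868 m².
Resultant F = γ·h_c·A = 11.45808 × 7.41885 × 1.1868 = 100.885 kN.

F ≈ 101 kN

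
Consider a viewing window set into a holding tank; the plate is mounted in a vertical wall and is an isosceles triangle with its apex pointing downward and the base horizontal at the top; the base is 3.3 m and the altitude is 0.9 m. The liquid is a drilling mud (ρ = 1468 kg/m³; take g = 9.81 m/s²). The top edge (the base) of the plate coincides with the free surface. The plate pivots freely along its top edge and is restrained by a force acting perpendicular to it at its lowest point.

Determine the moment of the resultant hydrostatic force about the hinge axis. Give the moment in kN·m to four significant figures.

γ = ρg = 1468 × 9.81 / 1000 = 14.40108 kN/m³.
With the apex down, the centroid sits h/3 = 0.9/3 = 0.3 m below the base (the top edge), so the centroid depth is h_c = 0.3 m.
A = ½ × 3.3 × 0.9 = 1.485 m².
Resultant F = γ·h_c·A = 14.40108 × 0.3 × 1.485 = 6.41568 kN.
I_c = b·h³/36 = 3.3 × 0.9³/36 = 0.066825 m⁴.
Centre of pressure: y_p = y_c + I_c/(y_c·A) = 0.3 + 0.066825/(0.3 × 1.485) = 0.3 + 0.15 = 0.45 m along the plane.
The resultant acts 0.3 + 0.15 = 0.45 m (along the plate) below the hinge at the top edge, so the moment about the hinge is M = F × 0.45 = 6.41568 × 0.45 = 2.88706 kN·m.

M ≈ 2.887 kN·m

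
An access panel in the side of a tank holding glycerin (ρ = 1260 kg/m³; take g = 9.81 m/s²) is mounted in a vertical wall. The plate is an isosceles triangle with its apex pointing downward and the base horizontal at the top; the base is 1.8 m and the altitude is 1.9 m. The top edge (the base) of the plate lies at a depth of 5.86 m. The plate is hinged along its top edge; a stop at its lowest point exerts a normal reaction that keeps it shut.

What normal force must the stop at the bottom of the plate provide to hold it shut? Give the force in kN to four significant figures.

P ≈ 47.98 kN

γ = ρg = 1260 × 9.81 / 1000 = 12.3606 kN/m³.
With the apex down, the centroid sits h/3 = 1.9/3 = 0.633333 m below the base (the top edge), so the centroid depth is h_c = 5.86 + 0.633333 = 6.49333 m.
A = ½ × 1.8 × 1.9 = 1.71 m².
Resultant F = γ·h_c·A = 12.3606 × 6.49333 × 1.71 = 137.247 kN.
I_c = b·h³/36 = 1.8 × 1.9³/36 = 0.34295 m⁴.
Centre of pressure: y_p = y_c + I_c/(y_c·A) = 6.49333 + 0.34295/(6.49333 × 1.71) = 6.49333 + 0.0308864 = 6.52422 m along the plane.
The resultant acts 0.633333 + 0.0308864 = 0.664219 m (along the plate) below the hinge at the top edge, so the moment about the hinge is M = F × 0.664219 = 137.247 × 0.664219 = 91.1621 kN·m.
A normal force at the bottom, 1.9 m from the hinge, must supply this moment: P = 91.1621/1.9 = 47.9801 kN.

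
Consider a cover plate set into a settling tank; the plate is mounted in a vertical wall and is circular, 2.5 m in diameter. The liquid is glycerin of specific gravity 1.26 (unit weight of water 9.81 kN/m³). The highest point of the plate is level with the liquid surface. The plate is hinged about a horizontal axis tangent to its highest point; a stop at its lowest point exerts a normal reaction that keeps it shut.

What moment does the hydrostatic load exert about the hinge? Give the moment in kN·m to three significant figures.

M ≈ 119 kN·m

γ = 1.26 × 9.81 = 12.3606 kN/m³.
The centroid is at the centre, 1.25 m below the top of the plate, so the centroid depth is h_c = 1.25 m.
A = π(1.25)² = 4.90874 m².
Resultant F = γ·h_c·A = 12.3606 × 1.25 × 4.90874 = 75.8437 kN.
I_c = πr⁴/4 = π × 1.25⁴/4 = 1.91748 m⁴.
Centre of pressure: y_p = y_c + I_c/(y_c·A) = 1.25 + 1.91748/(1.25 × 4.90874) = 1.25 + 0.312501 = 1.5625 m along the plane.
The resultant acts 1.25 + 0.312501 = 1.5625 m (along the plate) below the hinge at the top edge, so the moment about the hinge is M = F × 1.5625 = 75.8437 × 1.5625 = 118.506 kN·m.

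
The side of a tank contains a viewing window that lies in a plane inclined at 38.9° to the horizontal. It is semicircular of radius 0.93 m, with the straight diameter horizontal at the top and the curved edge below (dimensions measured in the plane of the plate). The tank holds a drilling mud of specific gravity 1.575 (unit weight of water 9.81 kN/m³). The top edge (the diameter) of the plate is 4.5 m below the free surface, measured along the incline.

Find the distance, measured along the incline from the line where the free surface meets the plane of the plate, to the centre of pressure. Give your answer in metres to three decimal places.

y_p = 4.907 m

γ = 1.575 × 9.81 = 15.45075 kN/m³.
Let θ = 38.9° be the plate's angle to the horizontal; measure y along the incline from where the plane meets the free surface. Vertical depth h = y·sinθ with sinθ = 0.627963.
The centroid of a semicircle lies 4r/(3π) = 0.394704 m from the diameter, here below the top edge, so y_c = 4.5 + 0.394704 = 4.8947 m and h_c = 4.8947 × 0.627963 = 3.07369 m.
A = πr²/2 = π × 0.93²/2 = 1.35858 m².
Resultant F = γ·h_c·A = 15.45075 × 3.07369 × 1.35858 = 64.5201 kN.
I_c = (π/8 − 8/(9π))·r⁴ = 0.109757 × 0.93⁴ = 0.0821039 m⁴.
Centre of pressure: y_p = y_c + I_c/(y_c·A) = 4.8947 + 0.0821039/(4.8947 × 1.35858) = 4.8947 + 0.0123467 = 4.90705 m along the plane.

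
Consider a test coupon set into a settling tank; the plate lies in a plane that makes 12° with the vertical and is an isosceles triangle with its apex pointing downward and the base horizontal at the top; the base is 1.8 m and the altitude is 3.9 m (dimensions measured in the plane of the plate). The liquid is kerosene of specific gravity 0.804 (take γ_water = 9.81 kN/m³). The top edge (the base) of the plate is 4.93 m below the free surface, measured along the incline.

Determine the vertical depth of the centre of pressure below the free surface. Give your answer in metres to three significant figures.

γ = 0.804 × 9.81 = 7.88724 kN/m³.
The plate makes 12° with the vertical, i.e. θ = 90° − 12° = 78° to the horizontal. Measuring y along the incline from the free-surface line, vertical depth h = y·sinθ with sinθ = 0.978148.
With the apex down, the centroid sits h/3 = 3.9/3 = 1.3 m below the base (the top edge), so y_c = 4.93 + 1.3 = 6.23 m and h_c = 6.23 × 0.978148 = 6.09386 m.
A = ½ × 1.8 × 3.9 = 3.51 m².
Resultant F = γ·h_c·A = 7.88724 × 6.09386 × 3.51 = 168.704 kN.
I_c = b·h³/36 = 1.8 × 3.9³/36 = 2.96595 m⁴.
Centre of pressure: y_p = y_c + I_c/(y_c·A) = 6.23 + 2.96595/(6.23 × 3.51) = 6.23 + 0.135634 = 6.36563 m along the plane.
Vertically, h_p = y_p·sinθ = 6.36563 × 0.978148 = 6.22653 m.

h_p = 6.23 m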